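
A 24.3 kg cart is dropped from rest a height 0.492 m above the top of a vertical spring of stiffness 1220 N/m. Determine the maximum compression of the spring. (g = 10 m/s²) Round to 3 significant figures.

x = 0.685 m

Measuring PE from the top of the relaxed spring, at max compression the cart has dropped H + x with zero KE, so:
mg(H + x) = ½kx²
½(1220)x² − (24.3)(10)x − (24.3)(10)(0.492) = 0
610.0x² − 243.0x − 119.6 = 0
x = [243.0 + √(59049 + 291717)]/(2 × 610.0) = 0.6846 m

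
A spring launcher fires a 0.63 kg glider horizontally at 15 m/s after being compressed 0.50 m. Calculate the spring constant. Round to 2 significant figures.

½kx² = ½mv²
k = mv²/x² = (0.63)(15)²/(0.50)² = 567.0 N/m

k = 570 N/m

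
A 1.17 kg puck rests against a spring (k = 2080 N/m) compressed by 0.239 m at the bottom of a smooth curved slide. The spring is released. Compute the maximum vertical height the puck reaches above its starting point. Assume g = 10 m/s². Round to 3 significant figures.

h = 5.08 m

All spring PE becomes gravitational PE at the highest point: ½kx² = mgh
h = kx²/(2mg) = (2080)(0.239)²/(2 × 1.17 × 10) = 5.077 m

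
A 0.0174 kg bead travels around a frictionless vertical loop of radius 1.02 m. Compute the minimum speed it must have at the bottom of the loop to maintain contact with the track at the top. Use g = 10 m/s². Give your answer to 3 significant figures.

v = 7.14 m/s

At the top: mg = mv_top²/r ⇒ v_top² = gr = 10.20 m²/s²
Energy from bottom to top (height 2r): ½mv_bot² = ½mv_top² + mg(2r)
v_bot² = gr + 4gr = 5gr = 51.00
v_bot = √(5gr) = 7.141 m/s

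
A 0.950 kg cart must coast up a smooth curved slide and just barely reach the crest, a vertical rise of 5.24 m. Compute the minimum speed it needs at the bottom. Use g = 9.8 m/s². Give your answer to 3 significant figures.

v = 10.1 m/s

At the top it is momentarily at rest, so all KE converts to PE: ½mv² = mgh
v = √(2gh) = √(2 × 9.8 × 5.24) = 10.13 m/s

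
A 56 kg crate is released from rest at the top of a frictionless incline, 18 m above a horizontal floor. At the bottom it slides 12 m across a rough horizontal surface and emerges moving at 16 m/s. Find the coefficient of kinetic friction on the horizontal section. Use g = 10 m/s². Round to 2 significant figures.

μ_k = 0.43

Applying the work–energy principle:
mgh = ½mv² + μ_k m g d
mgh = 10080 J; ½mv² = 7168.0 J
W_f = 10080 − 7168.0 = 2912 J
μ_k = W_f/(mg·d) = 2912/(560.0 × 12) = 0.4333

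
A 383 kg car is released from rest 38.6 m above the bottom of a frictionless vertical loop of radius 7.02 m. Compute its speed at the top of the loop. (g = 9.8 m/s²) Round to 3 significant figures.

v = 21.9 m/s

Energy conservation: mgh = ½mv_top² + mg(2r)
v_top² = 2g(h − 2r) = 2(9.8)(38.6 − 14.04) = 481.4
v_top = 21.94 m/s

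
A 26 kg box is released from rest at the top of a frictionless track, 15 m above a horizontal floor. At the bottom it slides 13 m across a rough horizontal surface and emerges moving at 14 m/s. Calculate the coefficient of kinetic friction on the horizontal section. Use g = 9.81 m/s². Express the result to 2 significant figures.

μ_k = 0.39

Energy at the top = energy at the end + work done against friction:
mgh = ½mv² + μ_k m g d
mgh = 3825.9 J; ½mv² = 2548.0 J
W_f = 3825.9 − 2548.0 = 1278 J
μ_k = W_f/(mg·d) = 1278/(255.1 × 13) = 0.3854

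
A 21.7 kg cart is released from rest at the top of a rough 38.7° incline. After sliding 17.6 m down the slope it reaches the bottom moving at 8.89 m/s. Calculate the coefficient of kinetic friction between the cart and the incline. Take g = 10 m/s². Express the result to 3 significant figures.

μ_k = 0.513

The energy dissipated by friction is the PE lost minus the KE gained:
mgL sinθ = 2387.9 J; ½mv² = 857.50 J
W_f = 2387.9 − 857.50 = 1530 J
μ_k = W_f/(mg cosθ · L) = 1530/(169.4 × 17.6) = 0.5135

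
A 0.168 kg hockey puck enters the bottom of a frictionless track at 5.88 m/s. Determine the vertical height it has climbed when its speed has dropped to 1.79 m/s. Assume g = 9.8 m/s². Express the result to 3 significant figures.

h = 1.60 m

Energy balance between the two points: ½mv₁² = ½mv₂² + mgh
h = (v₁² − v₂²)/(2g) = (5.88² − 1.79²)/(2 × 9.8) = 1.601 m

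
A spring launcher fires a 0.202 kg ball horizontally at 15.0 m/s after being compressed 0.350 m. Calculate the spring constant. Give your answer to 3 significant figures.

k = 371 N/m

½kx² = ½mv²
k = mv²/x² = (0.202)(15.0)²/(0.350)² = 371.0 N/m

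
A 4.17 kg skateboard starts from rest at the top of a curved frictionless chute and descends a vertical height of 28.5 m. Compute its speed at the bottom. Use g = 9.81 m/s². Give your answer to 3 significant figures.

v = 23.6 m/s

Energy conservation between the two points: mgh = ½mv²
v = √(2gh) = √(2 × 9.81 × 28.5) = √559.17 = 23.65 m/s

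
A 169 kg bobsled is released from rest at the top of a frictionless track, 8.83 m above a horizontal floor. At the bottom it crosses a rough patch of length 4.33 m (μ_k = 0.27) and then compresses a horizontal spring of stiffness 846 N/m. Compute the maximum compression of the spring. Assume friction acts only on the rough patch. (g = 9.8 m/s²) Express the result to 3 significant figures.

x = 5.48 m

Initial energy: E₁ = mgh = (169)(9.8)(8.83) = 14624 J
Friction removes W_f = μ_k mg d = (0.27)(169)(9.8)(4.33) = 1936 J
Energy reaching the spring: E = 14624 − 1936 = 12688 J
At max compression ½kx² = E ⇒ x = √(2E/k) = √(2 × 12688/846) = 5.477 m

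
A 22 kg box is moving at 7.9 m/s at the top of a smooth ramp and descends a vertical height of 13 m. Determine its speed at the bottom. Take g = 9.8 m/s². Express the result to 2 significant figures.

v = 18 m/s

Energy conservation between the two points: ½mv₀² + mgh = ½mv²
v² = v₀² + 2gh = (7.9)² + 2(9.8)(13) = 317.21
v = √317.21 = 17.81 m/s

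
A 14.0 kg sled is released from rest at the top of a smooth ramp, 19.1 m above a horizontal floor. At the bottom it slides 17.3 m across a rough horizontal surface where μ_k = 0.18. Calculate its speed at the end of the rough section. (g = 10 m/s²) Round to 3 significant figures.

v = 17.9 m/s

Energy bookkeeping (friction removes W_f = μ_k N d):
mgh = ½mv² + μ_k m g d
W_f = μ_k mg d = (0.18)(14.0)(10)(17.3) = 436.0 J
½mv² = mgh − W_f = 2674.0 − 436.0 = 2238.0 J
v = √(2 × 2238.0/14.0) = 17.88 m/s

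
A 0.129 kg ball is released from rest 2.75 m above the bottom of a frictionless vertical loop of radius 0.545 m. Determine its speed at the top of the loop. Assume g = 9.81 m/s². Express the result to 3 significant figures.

v = 5.71 m/s

Energy conservation: mgh = ½mv_top² + mg(2r)
v_top² = 2g(h − 2r) = 2(9.81)(2.75 − 1.090) = 32.57
v_top = 5.707 m/s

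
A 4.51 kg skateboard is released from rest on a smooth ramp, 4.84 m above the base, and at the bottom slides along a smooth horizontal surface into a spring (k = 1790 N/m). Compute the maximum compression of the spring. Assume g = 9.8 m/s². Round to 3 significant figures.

Energy conservation (no friction) from release to max compression: mgh = ½kx²
x = √(2mgh/k) = √(2 × 4.51 × 9.8 × 4.84 / 1790) = 0.4889 m

x = 0.489 m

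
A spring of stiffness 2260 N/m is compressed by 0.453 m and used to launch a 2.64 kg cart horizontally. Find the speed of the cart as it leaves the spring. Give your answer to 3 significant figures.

The cart leaves the spring when the spring is at natural length, so ½kx² = ½mv²
v = x√(k/m) = 0.453 × √(2260/2.64) = 13.25 m/s

v = 13.3 m/s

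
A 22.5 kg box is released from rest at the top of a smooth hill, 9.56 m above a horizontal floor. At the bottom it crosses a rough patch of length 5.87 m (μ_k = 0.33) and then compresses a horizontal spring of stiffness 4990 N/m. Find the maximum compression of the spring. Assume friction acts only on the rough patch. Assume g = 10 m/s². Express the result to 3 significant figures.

Initial energy: E₁ = mgh = (22.5)(10)(9.56) = 2151.0 J
Friction removes W_f = μ_k mg d = (0.33)(22.5)(10)(5.87) = 435.8 J
Energy reaching the spring: E = 2151.0 − 435.8 = 1715.2 J
At max compression ½kx² = E ⇒ x = √(2E/k) = √(2 × 1715.2/4990) = 0.8291 m

x = 0.829 m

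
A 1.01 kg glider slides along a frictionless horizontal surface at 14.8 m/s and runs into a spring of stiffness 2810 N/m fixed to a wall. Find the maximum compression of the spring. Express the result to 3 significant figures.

x = 0.281 m

All KE is stored as spring PE at maximum compression: ½mv² = ½kx²
x = v√(m/k) = 14.8 × √(1.01/2810) = 0.2806 m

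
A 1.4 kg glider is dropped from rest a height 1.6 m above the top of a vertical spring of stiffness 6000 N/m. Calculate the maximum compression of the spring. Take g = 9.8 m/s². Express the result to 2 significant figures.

Let x be the compression. The total drop is H + x, and the glider is instantaneously at rest at max compression, so energy conservation gives:
mg(H + x) = ½kx²
½(6000)x² − (1.4)(9.8)x − (1.4)(9.8)(1.6) = 0
3000x² − 13.72x − 21.95 = 0
x = [13.72 + √(188.2 + 263424)]/(2 × 3000) = 0.08786 m

x = 0.088 m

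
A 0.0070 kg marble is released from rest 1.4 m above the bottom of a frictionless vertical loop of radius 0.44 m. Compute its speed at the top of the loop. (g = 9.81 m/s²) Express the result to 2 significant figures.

Energy conservation: mgh = ½mv_top² + mg(2r)
v_top² = 2g(h − 2r) = 2(9.81)(1.4 − 0.8800) = 10.20
v_top = 3.194 m/s

v = 3.2 m/s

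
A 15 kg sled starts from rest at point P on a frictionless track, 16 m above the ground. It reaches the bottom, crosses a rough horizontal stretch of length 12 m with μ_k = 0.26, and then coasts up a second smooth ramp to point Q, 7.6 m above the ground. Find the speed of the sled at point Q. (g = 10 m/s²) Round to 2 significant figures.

v = 10 m/s

Energy at P: mgh₁ = (15)(10)(16) = 2400.0 J
Friction loss: W_f = μ_k mg d = 468.0 J
At Q: ½mv² + mgh₂ = mgh₁ − W_f
½mv² = 2400.0 − 468.0 − 1140.0 = 792.00 J
v = √(2 × 792.00/15) = 10.28 m/s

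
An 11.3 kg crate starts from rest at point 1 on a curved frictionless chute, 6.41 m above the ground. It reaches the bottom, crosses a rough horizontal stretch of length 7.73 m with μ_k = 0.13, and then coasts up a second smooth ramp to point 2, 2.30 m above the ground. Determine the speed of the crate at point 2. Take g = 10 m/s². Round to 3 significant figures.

v = 7.88 m/s

Energy at 1: mgh₁ = (11.3)(10)(6.41) = 724.33 J
Friction loss: W_f = μ_k mg d = 113.6 J
At 2: ½mv² + mgh₂ = mgh₁ − W_f
½mv² = 724.33 − 113.6 − 259.90 = 350.88 J
v = √(2 × 350.88/11.3) = 7.880 m/s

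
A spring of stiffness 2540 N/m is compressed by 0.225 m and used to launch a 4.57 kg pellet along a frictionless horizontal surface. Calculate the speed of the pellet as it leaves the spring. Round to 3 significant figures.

The pellet leaves the spring when the spring is at natural length, so ½kx² = ½mv²
v = x√(k/m) = 0.225 × √(2540/4.57) = 5.304 m/s

v = 5.30 m/s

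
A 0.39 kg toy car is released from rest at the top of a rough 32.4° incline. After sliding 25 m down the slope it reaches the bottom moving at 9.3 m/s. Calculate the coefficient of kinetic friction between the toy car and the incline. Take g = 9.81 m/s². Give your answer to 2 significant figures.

The energy dissipated by friction is the PE lost minus the KE gained:
mgL sinθ = 51.250 J; ½mv² = 16.866 J
W_f = 51.250 − 16.866 = 34.38 J
μ_k = W_f/(mg cosθ · L) = 34.38/(3.230 × 25) = 0.4258

μ_k = 0.43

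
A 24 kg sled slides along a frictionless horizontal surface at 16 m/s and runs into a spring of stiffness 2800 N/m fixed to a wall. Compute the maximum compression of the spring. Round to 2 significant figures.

All KE is stored as spring PE at maximum compression: ½mv² = ½kx²
x = v√(m/k) = 16 × √(24/2800) = 1.481 m

x = 1.5 m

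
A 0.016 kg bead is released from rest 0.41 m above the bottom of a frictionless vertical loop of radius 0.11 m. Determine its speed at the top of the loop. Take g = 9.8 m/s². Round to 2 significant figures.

Energy conservation: mgh = ½mv_top² + mg(2r)
v_top² = 2g(h − 2r) = 2(9.8)(0.41 − 0.2200) = 3.724
v_top = 1.930 m/s

v = 1.9 m/s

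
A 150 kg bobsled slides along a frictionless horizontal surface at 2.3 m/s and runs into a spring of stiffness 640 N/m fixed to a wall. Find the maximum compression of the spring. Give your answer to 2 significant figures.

All KE is stored as spring PE at maximum compression: ½mv² = ½kx²
x = v√(m/k) = 2.3 × √(150/640) = 1.113 m

x = 1.1 m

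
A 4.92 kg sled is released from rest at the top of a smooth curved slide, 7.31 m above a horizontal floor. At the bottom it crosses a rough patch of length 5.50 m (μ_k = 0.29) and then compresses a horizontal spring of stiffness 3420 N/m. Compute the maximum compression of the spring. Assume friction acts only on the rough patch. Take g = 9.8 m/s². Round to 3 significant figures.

x = 0.401 m

Initial energy: E₁ = mgh = (4.92)(9.8)(7.31) = 352.46 J
Friction removes W_f = μ_k mg d = (0.29)(4.92)(9.8)(5.50) = 76.90 J
Energy reaching the spring: E = 352.46 − 76.90 = 275.55 J
At max compression ½kx² = E ⇒ x = √(2E/k) = √(2 × 275.55/3420) = 0.4014 m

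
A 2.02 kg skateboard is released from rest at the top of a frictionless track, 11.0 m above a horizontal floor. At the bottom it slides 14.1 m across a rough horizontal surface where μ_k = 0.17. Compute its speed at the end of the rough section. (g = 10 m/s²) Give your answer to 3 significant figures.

Energy bookkeeping (friction removes W_f = μ_k N d):
mgh = ½mv² + μ_k m g d
W_f = μ_k mg d = (0.17)(2.02)(10)(14.1) = 48.42 J
½mv² = mgh − W_f = 222.20 − 48.42 = 173.78 J
v = √(2 × 173.78/2.02) = 13.12 m/s

v = 13.1 m/s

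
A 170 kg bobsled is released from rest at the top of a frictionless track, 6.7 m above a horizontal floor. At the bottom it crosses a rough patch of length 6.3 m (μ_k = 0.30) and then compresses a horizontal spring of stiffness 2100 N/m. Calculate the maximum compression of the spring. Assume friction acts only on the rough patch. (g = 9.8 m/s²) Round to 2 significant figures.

x = 2.8 m

Initial energy: E₁ = mgh = (170)(9.8)(6.7) = 11162 J
Friction removes W_f = μ_k mg d = (0.30)(170)(9.8)(6.3) = 3149 J
Energy reaching the spring: E = 11162 − 3149 = 8013.5 J
At max compression ½kx² = E ⇒ x = √(2E/k) = √(2 × 8013.5/2100) = 2.763 m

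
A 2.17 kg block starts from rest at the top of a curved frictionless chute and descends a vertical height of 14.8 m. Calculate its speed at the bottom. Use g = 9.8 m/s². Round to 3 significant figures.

Energy conservation between the two points: mgh = ½mv²
v = √(2gh) = √(2 × 9.8 × 14.8) = √290.08 = 17.03 m/s

v = 17.0 m/s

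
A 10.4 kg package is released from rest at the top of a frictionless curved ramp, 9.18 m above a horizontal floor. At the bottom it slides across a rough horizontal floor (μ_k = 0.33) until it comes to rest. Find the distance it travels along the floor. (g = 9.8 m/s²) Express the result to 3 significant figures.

Applying the work–energy principle:
At rest all PE has been dissipated by friction: mgh = μ_k m g d
d = h/μ_k = 9.18/0.33 = 27.82 m

d = 27.8 m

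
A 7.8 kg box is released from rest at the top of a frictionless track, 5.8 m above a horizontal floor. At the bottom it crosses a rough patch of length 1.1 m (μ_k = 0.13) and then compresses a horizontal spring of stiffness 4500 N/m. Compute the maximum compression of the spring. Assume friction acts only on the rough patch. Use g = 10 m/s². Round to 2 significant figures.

Initial energy: E₁ = mgh = (7.8)(10)(5.8) = 452.40 J
Friction removes W_f = μ_k mg d = (0.13)(7.8)(10)(1.1) = 11.15 J
Energy reaching the spring: E = 452.40 − 11.15 = 441.25 J
At max compression ½kx² = E ⇒ x = √(2E/k) = √(2 × 441.25/4500) = 0.4428 m

x = 0.44 m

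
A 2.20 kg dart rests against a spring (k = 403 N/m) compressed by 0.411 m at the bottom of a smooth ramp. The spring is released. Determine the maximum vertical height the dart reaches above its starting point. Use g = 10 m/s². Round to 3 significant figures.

h = 1.55 m

All spring PE becomes gravitational PE at the highest point: ½kx² = mgh
h = kx²/(2mg) = (403)(0.411)²/(2 × 2.20 × 10) = 1.547 m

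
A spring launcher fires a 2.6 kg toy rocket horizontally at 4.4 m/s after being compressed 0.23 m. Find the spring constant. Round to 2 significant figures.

Energy stored in the spring equals the launch KE: ½kx² = ½mv²
k = mv²/x² = (2.6)(4.4)²/(0.23)² = 951.5 N/m

k = 950 N/m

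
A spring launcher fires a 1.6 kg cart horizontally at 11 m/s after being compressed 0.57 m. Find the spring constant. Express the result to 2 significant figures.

Spring PE at full compression equals KE at release: ½kx² = ½mv²
k = mv²/x² = (1.6)(11)²/(0.57)² = 595.9 N/m

k = 600 N/m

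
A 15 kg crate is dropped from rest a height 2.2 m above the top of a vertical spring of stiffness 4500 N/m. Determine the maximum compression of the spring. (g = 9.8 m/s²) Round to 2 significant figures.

Let x be the compression. The total drop is H + x, and the crate is instantaneously at rest at max compression, so energy conservation gives:
mg(H + x) = ½kx²
½(4500)x² − (15)(9.8)x − (15)(9.8)(2.2) = 0
2250x² − 147.0x − 323.4 = 0
x = [147.0 + √(21609 + 2.9106e+06)]/(2 × 2250) = 0.4132 m

x = 0.41 m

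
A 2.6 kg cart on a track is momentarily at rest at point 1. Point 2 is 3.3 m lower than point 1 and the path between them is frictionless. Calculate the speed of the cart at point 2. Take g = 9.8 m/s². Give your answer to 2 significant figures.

Equating total energy at the two states: mgh = ½mv²
v = √(2gh) = √(2 × 9.8 × 3.3) = √64.680 = 8.042 m/s

v = 8.0 m/s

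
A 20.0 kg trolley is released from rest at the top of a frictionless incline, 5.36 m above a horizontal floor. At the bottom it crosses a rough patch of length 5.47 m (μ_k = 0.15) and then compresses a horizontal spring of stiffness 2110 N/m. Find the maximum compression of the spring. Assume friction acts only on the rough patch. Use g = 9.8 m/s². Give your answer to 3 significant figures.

x = 0.918 m

Initial energy: E₁ = mgh = (20.0)(9.8)(5.36) = 1050.6 J
Friction removes W_f = μ_k mg d = (0.15)(20.0)(9.8)(5.47) = 160.8 J
Energy reaching the spring: E = 1050.6 − 160.8 = 889.74 J
At max compression ½kx² = E ⇒ x = √(2E/k) = √(2 × 889.74/2110) = 0.9183 m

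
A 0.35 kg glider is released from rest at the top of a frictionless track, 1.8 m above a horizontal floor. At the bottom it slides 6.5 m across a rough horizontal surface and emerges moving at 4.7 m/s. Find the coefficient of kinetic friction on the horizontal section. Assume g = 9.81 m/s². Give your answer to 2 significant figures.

μ_k = 0.10

Energy bookkeeping (friction removes W_f = μ_k N d):
mgh = ½mv² + μ_k m g d
mgh = 6.1803 J; ½mv² = 3.8658 J
W_f = 6.1803 − 3.8658 = 2.315 J
μ_k = W_f/(mg·d) = 2.315/(3.433 × 6.5) = 0.1037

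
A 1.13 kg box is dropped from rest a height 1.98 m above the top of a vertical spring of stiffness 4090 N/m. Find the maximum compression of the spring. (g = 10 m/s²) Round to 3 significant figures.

Let x be the compression. The total drop is H + x, and the box is instantaneously at rest at max compression, so energy conservation gives:
mg(H + x) = ½kx²
½(4090)x² − (1.13)(10)x − (1.13)(10)(1.98) = 0
2045x² − 11.30x − 22.37 = 0
x = [11.30 + √(127.7 + 183019)]/(2 × 2045) = 0.1074 m

x = 0.107 m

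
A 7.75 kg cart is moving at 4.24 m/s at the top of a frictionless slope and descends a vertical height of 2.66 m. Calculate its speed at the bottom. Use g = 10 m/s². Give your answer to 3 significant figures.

v = 8.44 m/s

Mechanical energy is conserved (no friction): ½mv₀² + mgh = ½mv²
v² = v₀² + 2gh = (4.24)² + 2(10)(2.66) = 71.178
v = √71.178 = 8.437 m/s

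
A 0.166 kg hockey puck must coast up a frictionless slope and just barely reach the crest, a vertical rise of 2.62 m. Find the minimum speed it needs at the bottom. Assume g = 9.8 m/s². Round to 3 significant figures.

v = 7.17 m/s

At the top it is momentarily at rest, so all KE converts to PE: ½mv² = mgh
v = √(2gh) = √(2 × 9.8 × 2.62) = 7.166 m/s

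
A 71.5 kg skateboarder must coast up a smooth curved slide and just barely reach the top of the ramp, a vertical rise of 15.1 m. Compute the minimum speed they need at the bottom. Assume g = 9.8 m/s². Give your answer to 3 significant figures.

At the top they are momentarily at rest, so all KE converts to PE: ½mv² = mgh
v = √(2gh) = √(2 × 9.8 × 15.1) = 17.20 m/s

v = 17.2 m/s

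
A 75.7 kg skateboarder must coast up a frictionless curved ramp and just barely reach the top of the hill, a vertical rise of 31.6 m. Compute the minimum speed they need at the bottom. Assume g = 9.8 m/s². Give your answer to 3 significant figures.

v = 24.9 m/s

At the top they are momentarily at rest, so all KE converts to PE: ½mv² = mgh
v = √(2gh) = √(2 × 9.8 × 31.6) = 24.89 m/s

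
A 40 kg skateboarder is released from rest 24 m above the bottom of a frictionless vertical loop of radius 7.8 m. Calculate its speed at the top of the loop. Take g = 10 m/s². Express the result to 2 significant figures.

v = 13 m/s

Energy conservation: mgh = ½mv_top² + mg(2r)
v_top² = 2g(h − 2r) = 2(10)(24 − 15.60) = 168.0
v_top = 12.96 m/s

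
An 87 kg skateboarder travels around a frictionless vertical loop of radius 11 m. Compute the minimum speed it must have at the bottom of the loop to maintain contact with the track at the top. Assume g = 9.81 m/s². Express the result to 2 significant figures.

v = 23 m/s

At the top: mg = mv_top²/r ⇒ v_top² = gr = 107.9 m²/s²
Energy from bottom to top (height 2r): ½mv_bot² = ½mv_top² + mg(2r)
v_bot² = gr + 4gr = 5gr = 539.6
v_bot = √(5gr) = 23.23 m/s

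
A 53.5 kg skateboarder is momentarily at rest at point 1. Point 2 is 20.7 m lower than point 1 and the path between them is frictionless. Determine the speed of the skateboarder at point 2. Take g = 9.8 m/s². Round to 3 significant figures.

v = 20.1 m/s

Energy conservation between the two points: mgh = ½mv²
v = √(2gh) = √(2 × 9.8 × 20.7) = √405.72 = 20.14 m/s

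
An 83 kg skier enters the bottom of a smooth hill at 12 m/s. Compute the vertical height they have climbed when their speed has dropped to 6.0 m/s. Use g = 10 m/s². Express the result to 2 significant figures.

h = 5.4 m

Energy balance between the two points: ½mv₁² = ½mv₂² + mgh
h = (v₁² − v₂²)/(2g) = (12² − 6.0²)/(2 × 10) = 5.400 m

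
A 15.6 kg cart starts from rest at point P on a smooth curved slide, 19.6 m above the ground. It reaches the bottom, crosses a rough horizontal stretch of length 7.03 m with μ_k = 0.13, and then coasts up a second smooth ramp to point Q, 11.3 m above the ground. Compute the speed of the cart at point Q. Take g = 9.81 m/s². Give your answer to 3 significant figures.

Energy at P: mgh₁ = (15.6)(9.81)(19.6) = 2999.5 J
Friction loss: W_f = μ_k mg d = 139.9 J
At Q: ½mv² + mgh₂ = mgh₁ − W_f
½mv² = 2999.5 − 139.9 − 1729.3 = 1130.3 J
v = √(2 × 1130.3/15.6) = 12.04 m/s

v = 12.0 m/s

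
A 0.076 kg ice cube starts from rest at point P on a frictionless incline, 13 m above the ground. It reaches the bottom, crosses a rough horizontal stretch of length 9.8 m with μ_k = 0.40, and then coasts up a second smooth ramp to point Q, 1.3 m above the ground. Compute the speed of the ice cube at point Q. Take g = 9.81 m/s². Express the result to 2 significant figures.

v = 12 m/s

Energy at P: mgh₁ = (0.076)(9.81)(13) = 9.6923 J
Friction loss: W_f = μ_k mg d = 2.923 J
At Q: ½mv² + mgh₂ = mgh₁ − W_f
½mv² = 9.6923 − 2.923 − 0.96923 = 5.8005 J
v = √(2 × 5.8005/0.076) = 12.35 m/s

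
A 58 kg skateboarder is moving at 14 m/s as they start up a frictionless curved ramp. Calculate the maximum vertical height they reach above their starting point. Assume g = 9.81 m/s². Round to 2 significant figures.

h = 10 m

Setting KE at the bottom equal to PE gained: ½mv² = mgh
h = v²/(2g) = 14²/(2 × 9.81) = 9.990 m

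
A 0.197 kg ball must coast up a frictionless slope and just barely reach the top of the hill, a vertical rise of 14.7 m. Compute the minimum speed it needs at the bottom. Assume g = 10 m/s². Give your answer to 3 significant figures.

v = 17.1 m/s

At the top it is momentarily at rest, so all KE converts to PE: ½mv² = mgh
v = √(2gh) = √(2 × 10 × 14.7) = 17.15 m/s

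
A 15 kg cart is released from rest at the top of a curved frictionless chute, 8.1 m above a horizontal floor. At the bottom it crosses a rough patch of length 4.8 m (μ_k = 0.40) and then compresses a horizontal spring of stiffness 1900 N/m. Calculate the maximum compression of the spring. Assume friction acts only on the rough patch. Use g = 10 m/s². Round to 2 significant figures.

x = 0.99 m

Initial energy: E₁ = mgh = (15)(10)(8.1) = 1215.0 J
Friction removes W_f = μ_k mg d = (0.40)(15)(10)(4.8) = 288.0 J
Energy reaching the spring: E = 1215.0 − 288.0 = 927.00 J
At max compression ½kx² = E ⇒ x = √(2E/k) = √(2 × 927.00/1900) = 0.9878 m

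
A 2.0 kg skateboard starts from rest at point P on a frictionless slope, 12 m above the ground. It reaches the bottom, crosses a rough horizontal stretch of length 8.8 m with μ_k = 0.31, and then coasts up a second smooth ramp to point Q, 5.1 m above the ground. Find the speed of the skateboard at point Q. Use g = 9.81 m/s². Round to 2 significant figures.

v = 9.0 m/s

Energy at P: mgh₁ = (2.0)(9.81)(12) = 235.44 J
Friction loss: W_f = μ_k mg d = 53.52 J
At Q: ½mv² + mgh₂ = mgh₁ − W_f
½mv² = 235.44 − 53.52 − 100.06 = 81.855 J
v = √(2 × 81.855/2.0) = 9.047 m/s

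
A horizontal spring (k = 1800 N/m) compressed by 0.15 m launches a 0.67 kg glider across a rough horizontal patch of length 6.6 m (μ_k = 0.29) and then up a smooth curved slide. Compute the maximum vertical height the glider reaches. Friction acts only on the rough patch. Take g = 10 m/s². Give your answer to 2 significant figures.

Spring energy: E₀ = ½kx² = ½(1800)(0.15)² = 20.250 J
Friction: W_f = μ_k mg d = (0.29)(0.67)(10)(6.6) = 12.82 J
Energy at base of ramp: E = 20.250 − 12.82 = 7.4262 J
At max height all remaining energy is PE: mgh = E ⇒ h = E/(mg) = 7.4262/(0.67 × 10) = 1.108 m

h = 1.1 m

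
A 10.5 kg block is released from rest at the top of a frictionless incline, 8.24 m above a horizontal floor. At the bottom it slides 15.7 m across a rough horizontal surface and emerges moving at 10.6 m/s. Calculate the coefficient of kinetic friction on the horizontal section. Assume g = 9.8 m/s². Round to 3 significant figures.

Energy at the top = energy at the end + work done against friction:
mgh = ½mv² + μ_k m g d
mgh = 847.90 J; ½mv² = 589.89 J
W_f = 847.90 − 589.89 = 258.0 J
μ_k = W_f/(mg·d) = 258.0/(102.9 × 15.7) = 0.1597

μ_k = 0.160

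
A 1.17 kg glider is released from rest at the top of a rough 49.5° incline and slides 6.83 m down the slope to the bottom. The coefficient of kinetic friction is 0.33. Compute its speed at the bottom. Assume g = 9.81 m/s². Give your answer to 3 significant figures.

Work–energy: mg(L sinθ) − μ_k(mg cosθ)L = ½mv²
mgh = mgL sinθ = (1.17)(9.81)(6.83)sin49.5° = 59.610 J
W_f = μ_k mg cosθ · L = (0.33)(1.17)(9.81)cos49.5°·6.83 = 16.80 J
½mv² = 59.610 − 16.80 = 42.809 J
v = √(2 × 42.809/1.17) = 8.554 m/s

v = 8.55 m/s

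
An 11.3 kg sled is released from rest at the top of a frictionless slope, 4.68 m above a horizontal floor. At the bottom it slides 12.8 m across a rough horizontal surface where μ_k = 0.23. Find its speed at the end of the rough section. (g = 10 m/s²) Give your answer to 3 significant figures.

v = 5.89 m/s

Energy at the top = energy at the end + work done against friction:
mgh = ½mv² + μ_k m g d
W_f = μ_k mg d = (0.23)(11.3)(10)(12.8) = 332.7 J
½mv² = mgh − W_f = 528.84 − 332.7 = 196.17 J
v = √(2 × 196.17/11.3) = 5.892 m/s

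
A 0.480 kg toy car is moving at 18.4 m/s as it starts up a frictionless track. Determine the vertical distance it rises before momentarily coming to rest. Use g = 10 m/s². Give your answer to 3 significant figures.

h = 16.9 m

Setting KE at the bottom equal to PE gained: ½mv² = mgh
h = v²/(2g) = 18.4²/(2 × 10) = 16.93 m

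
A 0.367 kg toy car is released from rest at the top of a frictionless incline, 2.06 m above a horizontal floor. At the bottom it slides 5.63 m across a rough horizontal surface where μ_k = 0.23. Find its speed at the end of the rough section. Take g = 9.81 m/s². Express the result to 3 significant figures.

v = 3.87 m/s

Energy at the top = energy at the end + work done against friction:
mgh = ½mv² + μ_k m g d
W_f = μ_k mg d = (0.23)(0.367)(9.81)(5.63) = 4.662 J
½mv² = mgh − W_f = 7.4166 − 4.662 = 2.7546 J
v = √(2 × 2.7546/0.367) = 3.874 m/s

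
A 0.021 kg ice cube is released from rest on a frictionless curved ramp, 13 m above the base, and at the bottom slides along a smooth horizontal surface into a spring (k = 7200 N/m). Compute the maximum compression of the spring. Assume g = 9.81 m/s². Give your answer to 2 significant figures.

x = 0.027 m

Gravitational PE at the top equals spring PE at max compression: mgh = ½kx²
x = √(2mgh/k) = √(2 × 0.021 × 9.81 × 13 / 7200) = 0.02727 m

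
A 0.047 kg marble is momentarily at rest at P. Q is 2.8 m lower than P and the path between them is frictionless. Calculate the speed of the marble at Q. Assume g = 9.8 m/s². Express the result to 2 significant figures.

v = 7.4 m/s

By conservation of mechanical energy, mgh = ½mv²
v = √(2gh) = √(2 × 9.8 × 2.8) = √54.880 = 7.408 m/s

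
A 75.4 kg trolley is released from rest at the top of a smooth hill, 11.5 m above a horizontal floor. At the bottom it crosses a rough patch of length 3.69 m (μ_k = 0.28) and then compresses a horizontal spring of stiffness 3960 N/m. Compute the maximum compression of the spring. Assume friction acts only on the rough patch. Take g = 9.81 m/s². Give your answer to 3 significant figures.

x = 1.98 m

Initial energy: E₁ = mgh = (75.4)(9.81)(11.5) = 8506.3 J
Friction removes W_f = μ_k mg d = (0.28)(75.4)(9.81)(3.69) = 764.2 J
Energy reaching the spring: E = 8506.3 − 764.2 = 7742.0 J
At max compression ½kx² = E ⇒ x = √(2E/k) = √(2 × 7742.0/3960) = 1.977 m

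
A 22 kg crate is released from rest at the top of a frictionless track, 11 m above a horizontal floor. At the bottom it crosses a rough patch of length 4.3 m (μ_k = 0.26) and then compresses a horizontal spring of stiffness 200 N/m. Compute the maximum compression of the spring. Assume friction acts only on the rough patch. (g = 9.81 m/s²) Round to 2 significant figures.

Initial energy: E₁ = mgh = (22)(9.81)(11) = 2374.0 J
Friction removes W_f = μ_k mg d = (0.26)(22)(9.81)(4.3) = 241.3 J
Energy reaching the spring: E = 2374.0 − 241.3 = 2132.7 J
At max compression ½kx² = E ⇒ x = √(2E/k) = √(2 × 2132.7/200) = 4.618 m

x = 4.6 m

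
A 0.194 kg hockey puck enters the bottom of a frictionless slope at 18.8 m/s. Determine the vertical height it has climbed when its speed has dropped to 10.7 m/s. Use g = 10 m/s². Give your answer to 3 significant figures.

Conservation of energy: ½mv₁² = ½mv₂² + mgh
h = (v₁² − v₂²)/(2g) = (18.8² − 10.7²)/(2 × 10) = 11.95 m

h = 11.9 m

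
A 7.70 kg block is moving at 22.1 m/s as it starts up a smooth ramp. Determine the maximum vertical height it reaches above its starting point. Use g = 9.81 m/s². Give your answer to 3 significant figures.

By energy conservation, ½mv² = mgh
h = v²/(2g) = 22.1²/(2 × 9.81) = 24.89 m

h = 24.9 m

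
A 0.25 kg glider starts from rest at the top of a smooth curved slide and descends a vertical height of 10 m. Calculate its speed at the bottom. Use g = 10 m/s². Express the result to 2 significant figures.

Energy conservation between the two points: mgh = ½mv²
v = √(2gh) = √(2 × 10 × 10) = √200.00 = 14.14 m/s

v = 14 m/s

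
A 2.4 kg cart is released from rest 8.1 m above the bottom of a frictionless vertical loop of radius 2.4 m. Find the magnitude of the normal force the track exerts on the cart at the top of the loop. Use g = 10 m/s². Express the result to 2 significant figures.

Energy from release to top (height 2r): mgh = ½mv_top² + mg(2r)
v_top² = 2g(h − 2r) = 2(10)(8.1 − 4.800) = 66.000 m²/s²
At the top, both N and weight point toward the centre: N + mg = mv_top²/r
N = m(v_top²/r − g) = 2.4(66.000/2.4 − 10) = 42.00 N

N = 42 N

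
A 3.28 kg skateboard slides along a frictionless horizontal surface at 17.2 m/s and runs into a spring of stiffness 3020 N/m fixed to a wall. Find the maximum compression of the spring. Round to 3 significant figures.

Conservation of energy between contact and max compression: ½mv² = ½kx²
x = v√(m/k) = 17.2 × √(3.28/3020) = 0.5668 m

x = 0.567 m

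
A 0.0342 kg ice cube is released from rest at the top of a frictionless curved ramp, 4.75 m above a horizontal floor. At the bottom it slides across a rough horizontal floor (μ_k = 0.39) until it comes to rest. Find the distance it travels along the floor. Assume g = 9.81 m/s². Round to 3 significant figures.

d = 12.2 m

Energy at the top = energy at the end + work done against friction:
At rest all PE has been dissipated by friction: mgh = μ_k m g d
d = h/μ_k = 4.75/0.39 = 12.18 m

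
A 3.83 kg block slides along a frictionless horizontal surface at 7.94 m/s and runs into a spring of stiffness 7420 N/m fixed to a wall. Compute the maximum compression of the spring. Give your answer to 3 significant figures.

Conservation of energy between contact and max compression: ½mv² = ½kx²
x = v√(m/k) = 7.94 × √(3.83/7420) = 0.1804 m

x = 0.180 m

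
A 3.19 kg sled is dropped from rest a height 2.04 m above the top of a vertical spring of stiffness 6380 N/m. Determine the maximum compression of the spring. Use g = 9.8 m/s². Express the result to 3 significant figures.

x = 0.146 m

Take the reference level at the top of the uncompressed spring. At max compression the sled has fallen H + x and is momentarily at rest:
mg(H + x) = ½kx²
½(6380)x² − (3.19)(9.8)x − (3.19)(9.8)(2.04) = 0
3190x² − 31.26x − 63.77 = 0
x = [31.26 + √(977.3 + 813762)]/(2 × 3190) = 0.1464 m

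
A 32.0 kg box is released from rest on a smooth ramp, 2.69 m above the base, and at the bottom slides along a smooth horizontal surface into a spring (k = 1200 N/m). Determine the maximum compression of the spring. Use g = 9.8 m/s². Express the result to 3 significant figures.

Energy conservation (no friction) from release to max compression: mgh = ½kx²
x = √(2mgh/k) = √(2 × 32.0 × 9.8 × 2.69 / 1200) = 1.186 m

x = 1.19 m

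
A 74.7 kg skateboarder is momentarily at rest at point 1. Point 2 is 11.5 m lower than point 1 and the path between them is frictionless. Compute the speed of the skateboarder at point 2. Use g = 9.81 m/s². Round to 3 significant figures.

v = 15.0 m/s

Mechanical energy is conserved (no friction): mgh = ½mv²
v = √(2gh) = √(2 × 9.81 × 11.5) = √225.63 = 15.02 m/s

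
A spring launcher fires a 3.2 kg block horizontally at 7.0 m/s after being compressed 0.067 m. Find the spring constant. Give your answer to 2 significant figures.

k = 35000 N/m

Spring PE at full compression equals KE at release: ½kx² = ½mv²
k = mv²/x² = (3.2)(7.0)²/(0.067)² = 34930 N/m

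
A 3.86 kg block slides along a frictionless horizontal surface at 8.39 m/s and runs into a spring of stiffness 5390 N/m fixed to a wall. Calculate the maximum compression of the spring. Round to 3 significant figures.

All KE is stored as spring PE at maximum compression: ½mv² = ½kx²
x = v√(m/k) = 8.39 × √(3.86/5390) = 0.2245 m

x = 0.225 m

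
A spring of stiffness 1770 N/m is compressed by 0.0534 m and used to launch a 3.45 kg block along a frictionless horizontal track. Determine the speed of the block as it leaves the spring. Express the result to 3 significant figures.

v = 1.21 m/s

Conservation of energy: ½kx² = ½mv²
v = x√(k/m) = 0.0534 × √(1770/3.45) = 1.210 m/s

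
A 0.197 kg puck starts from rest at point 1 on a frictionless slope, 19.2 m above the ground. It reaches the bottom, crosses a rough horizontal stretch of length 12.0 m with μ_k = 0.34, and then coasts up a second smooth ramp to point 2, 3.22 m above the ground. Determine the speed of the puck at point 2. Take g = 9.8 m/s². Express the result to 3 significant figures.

Energy at 1: mgh₁ = (0.197)(9.8)(19.2) = 37.068 J
Friction loss: W_f = μ_k mg d = 7.877 J
At 2: ½mv² + mgh₂ = mgh₁ − W_f
½mv² = 37.068 − 7.877 − 6.2165 = 22.974 J
v = √(2 × 22.974/0.197) = 15.27 m/s

v = 15.3 m/s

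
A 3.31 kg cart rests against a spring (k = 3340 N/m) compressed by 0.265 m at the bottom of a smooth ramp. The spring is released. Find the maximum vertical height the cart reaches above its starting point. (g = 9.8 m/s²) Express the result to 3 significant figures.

h = 3.62 m

Energy conservation from release to the highest point: ½kx² = mgh
h = kx²/(2mg) = (3340)(0.265)²/(2 × 3.31 × 9.8) = 3.615 m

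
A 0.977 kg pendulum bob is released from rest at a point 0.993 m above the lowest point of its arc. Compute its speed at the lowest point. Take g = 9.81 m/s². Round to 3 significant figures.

v = 4.41 m/s

By conservation of mechanical energy, mgh = ½mv²
The mass cancels from both sides.
v = √(2gh) = √(2 × 9.81 × 0.993) = √19.483 = 4.414 m/s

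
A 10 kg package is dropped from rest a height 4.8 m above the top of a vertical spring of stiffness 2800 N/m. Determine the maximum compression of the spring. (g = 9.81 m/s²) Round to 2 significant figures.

Let x be the compression. The total drop is H + x, and the package is instantaneously at rest at max compression, so energy conservation gives:
mg(H + x) = ½kx²
½(2800)x² − (10)(9.81)x − (10)(9.81)(4.8) = 0
1400x² − 98.10x − 470.9 = 0
x = [98.10 + √(9624 + 2.6369e+06)]/(2 × 1400) = 0.6160 m

x = 0.62 m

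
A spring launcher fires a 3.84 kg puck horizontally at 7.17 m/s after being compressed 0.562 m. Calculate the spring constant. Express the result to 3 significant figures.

k = 625 N/m

Spring PE at full compression equals KE at release: ½kx² = ½mv²
k = mv²/x² = (3.84)(7.17)²/(0.562)² = 625.0 N/m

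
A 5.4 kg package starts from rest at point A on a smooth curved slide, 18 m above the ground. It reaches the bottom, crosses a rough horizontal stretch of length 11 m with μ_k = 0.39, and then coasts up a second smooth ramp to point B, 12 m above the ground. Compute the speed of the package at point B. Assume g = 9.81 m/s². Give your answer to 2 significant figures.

v = 5.8 m/s

Energy at A: mgh₁ = (5.4)(9.81)(18) = 953.53 J
Friction loss: W_f = μ_k mg d = 227.3 J
At B: ½mv² + mgh₂ = mgh₁ − W_f
½mv² = 953.53 − 227.3 − 635.69 = 90.586 J
v = √(2 × 90.586/5.4) = 5.792 m/s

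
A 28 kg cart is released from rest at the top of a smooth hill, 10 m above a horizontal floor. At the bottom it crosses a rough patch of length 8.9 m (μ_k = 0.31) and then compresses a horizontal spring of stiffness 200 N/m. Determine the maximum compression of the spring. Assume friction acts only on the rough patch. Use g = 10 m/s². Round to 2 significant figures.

x = 4.5 m

Initial energy: E₁ = mgh = (28)(10)(10) = 2800.0 J
Friction removes W_f = μ_k mg d = (0.31)(28)(10)(8.9) = 772.5 J
Energy reaching the spring: E = 2800.0 − 772.5 = 2027.5 J
At max compression ½kx² = E ⇒ x = √(2E/k) = √(2 × 2027.5/200) = 4.503 m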